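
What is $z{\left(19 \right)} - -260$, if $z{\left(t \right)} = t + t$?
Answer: $298$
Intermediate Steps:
$z{\left(t \right)} = 2 t$
$z{\left(19 \right)} - -260 = 2 \cdot 19 - -260 = 38 + 260 = 298$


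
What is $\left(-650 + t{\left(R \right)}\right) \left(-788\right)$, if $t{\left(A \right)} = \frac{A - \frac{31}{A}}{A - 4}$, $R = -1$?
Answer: $516928$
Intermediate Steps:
$t{\left(A \right)} = \frac{A - \frac{31}{A}}{-4 + A}$
$\left(-650 + t{\left(R \right)}\right) \left(-788\right) = \left(-650 + \frac{-31 + \left(-1\right)^{2}}{\left(-1\right) \left(-4 - 1\right)}\right) \left(-788\right) = \left(-650 - \frac{-31 + 1}{-5}\right) \left(-788\right) = \left(-650 - \left(- \frac{1}{5}\right) \left(-30\right)\right) \left(-788\right) = \left(-650 - 6\right) \left(-788\right) = \left(-656\right) \left(-788\right) = 516928$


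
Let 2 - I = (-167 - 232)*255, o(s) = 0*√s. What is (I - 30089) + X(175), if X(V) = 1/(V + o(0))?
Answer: 12540151/175 ≈ 71658.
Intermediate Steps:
o(s) = 0
I = 101747 (I = 2 - (-167 - 232)*255 = 2 - (-399)*255 = 2 - 1*(-101745) = 2 + 101745 = 101747)
X(V) = 1/V (X(V) = 1/(V + 0) = 1/V)
(I - 30089) + X(175) = (101747 - 30089) + 1/175 = 71658 + 1/175 = 12540151/175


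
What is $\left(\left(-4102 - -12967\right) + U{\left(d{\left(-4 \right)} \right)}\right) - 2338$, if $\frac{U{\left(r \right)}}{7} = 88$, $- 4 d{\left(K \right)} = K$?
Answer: $7143$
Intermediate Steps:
$d{\left(K \right)} = - \frac{K}{4}$
$U{\left(r \right)} = 616$ ($U{\left(r \right)} = 7 \cdot 88 = 616$)
$\left(\left(-4102 - -12967\right) + U{\left(d{\left(-4 \right)} \right)}\right) - 2338 = \left(\left(-4102 - -12967\right) + 616\right) - 2338 = \left(\left(-4102 + 12967\right) + 616\right) - 2338 = \left(8865 + 616\right) - 2338 = 9481 - 2338 = 7143$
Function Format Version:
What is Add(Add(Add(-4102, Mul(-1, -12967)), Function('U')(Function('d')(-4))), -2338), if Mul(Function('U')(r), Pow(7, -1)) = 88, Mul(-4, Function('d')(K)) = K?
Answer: 7143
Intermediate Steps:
Function('d')(K) = Mul(Rational(-1, 4), K)
Function('U')(r) = 616 (Function('U')(r) = Mul(7, 88) = 616)
Add(Add(Add(-4102, Mul(-1, -12967)), Function('U')(Function('d')(-4))), -2338) = Add(Add(Add(-4102, Mul(-1, -12967)), 616), -2338) = Add(Add(Add(-4102, 12967), 616), -2338) = Add(Add(8865, 616), -2338) = Add(9481, -2338) = 7143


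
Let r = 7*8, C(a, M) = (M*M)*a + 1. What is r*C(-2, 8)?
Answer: -7112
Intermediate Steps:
C(a, M) = 1 + a*M**2 (C(a, M) = M**2*a + 1 = a*M**2 + 1 = 1 + a*M**2)
r = 56
r*C(-2, 8) = 56*(1 - 2*8**2) = 56*(1 - 2*64) = 56*(1 - 128) = 56*(-127) = -7112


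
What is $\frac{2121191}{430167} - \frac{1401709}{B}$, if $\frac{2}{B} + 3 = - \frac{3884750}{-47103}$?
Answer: $- \frac{250797612172649153}{4502701378} \approx -5.5699 \cdot 10^{7}$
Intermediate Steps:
$B = \frac{94206}{3743441}$ ($B = \frac{2}{-3 - \frac{3884750}{-47103}} = \frac{2}{-3 - - \frac{3884750}{47103}} = \frac{2}{-3 + \frac{3884750}{47103}} = \frac{2}{\frac{3743441}{47103}} = 2 \cdot \frac{47103}{3743441} = \frac{94206}{3743441} \approx 0.025166$)
$\frac{2121191}{430167} - \frac{1401709}{B} = \frac{2121191}{430167} - \frac{1401709}{\frac{94206}{3743441}} = 2121191 \cdot \frac{1}{430167} - \frac{5247214940669}{94206} = \frac{2121191}{430167} - \frac{5247214940669}{94206} = - \frac{250797612172649153}{4502701378}$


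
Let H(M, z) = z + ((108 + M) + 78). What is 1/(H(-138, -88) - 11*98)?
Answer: -1/1118 ≈ -0.00089445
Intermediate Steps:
H(M, z) = 186 + M + z (H(M, z) = z + (186 + M) = 186 + M + z)
1/(H(-138, -88) - 11*98) = 1/((186 - 138 - 88) - 11*98) = 1/(-40 - 1078) = 1/(-1118) = -1/1118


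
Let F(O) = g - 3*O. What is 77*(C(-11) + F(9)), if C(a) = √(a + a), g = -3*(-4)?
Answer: -1155 + 77*I*√22 ≈ -1155.0 + 361.16*I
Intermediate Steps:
g = 12
F(O) = 12 - 3*O
C(a) = √2*√a (C(a) = √(2*a) = √2*√a)
77*(C(-11) + F(9)) = 77*(√2*√(-11) + (12 - 3*9)) = 77*(√2*(I*√11) + (12 - 27)) = 77*(I*√22 - 15) = 77*(-15 + I*√22) = -1155 + 77*I*√22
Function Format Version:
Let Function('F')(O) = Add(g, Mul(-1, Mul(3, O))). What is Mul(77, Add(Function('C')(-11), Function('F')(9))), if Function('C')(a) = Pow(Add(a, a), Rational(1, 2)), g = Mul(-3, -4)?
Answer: Add(-1155, Mul(77, I, Pow(22, Rational(1, 2)))) ≈ Add(-1155.0, Mul(361.16, I))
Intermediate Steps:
g = 12
Function('F')(O) = Add(12, Mul(-3, O)) (Function('F')(O) = Add(12, Mul(-1, Mul(3, O))) = Add(12, Mul(-3, O)))
Function('C')(a) = Mul(Pow(2, Rational(1, 2)), Pow(a, Rational(1, 2))) (Function('C')(a) = Pow(Mul(2, a), Rational(1, 2)) = Mul(Pow(2, Rational(1, 2)), Pow(a, Rational(1, 2))))
Mul(77, Add(Function('C')(-11), Function('F')(9))) = Mul(77, Add(Mul(Pow(2, Rational(1, 2)), Pow(-11, Rational(1, 2))), Add(12, Mul(-3, 9)))) = Mul(77, Add(Mul(Pow(2, Rational(1, 2)), Mul(I, Pow(11, Rational(1, 2)))), Add(12, -27))) = Mul(77, Add(Mul(I, Pow(22, Rational(1, 2))), -15)) = Mul(77, Add(-15, Mul(I, Pow(22, Rational(1, 2))))) = Add(-1155, Mul(77, I, Pow(22, Rational(1, 2))))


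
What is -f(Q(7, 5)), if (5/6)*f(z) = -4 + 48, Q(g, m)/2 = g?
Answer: -264/5 ≈ -52.800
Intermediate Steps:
Q(g, m) = 2*g
f(z) = 264/5 (f(z) = 6*(-4 + 48)/5 = (6/5)*44 = 264/5)
-f(Q(7, 5)) = -1*264/5 = -264/5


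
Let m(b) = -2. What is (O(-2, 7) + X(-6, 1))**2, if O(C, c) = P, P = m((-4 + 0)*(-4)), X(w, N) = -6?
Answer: 64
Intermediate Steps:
P = -2
O(C, c) = -2
(O(-2, 7) + X(-6, 1))**2 = (-2 - 6)**2 = (-8)**2 = 64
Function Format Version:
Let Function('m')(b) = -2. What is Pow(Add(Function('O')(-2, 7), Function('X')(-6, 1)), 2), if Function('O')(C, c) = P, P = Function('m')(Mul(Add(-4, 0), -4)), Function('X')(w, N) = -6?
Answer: 64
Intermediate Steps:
P = -2
Function('O')(C, c) = -2
Pow(Add(Function('O')(-2, 7), Function('X')(-6, 1)), 2) = Pow(Add(-2, -6), 2) = Pow(-8, 2) = 64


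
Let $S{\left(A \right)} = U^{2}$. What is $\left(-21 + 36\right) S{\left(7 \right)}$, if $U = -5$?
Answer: $375$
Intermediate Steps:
$S{\left(A \right)} = 25$ ($S{\left(A \right)} = \left(-5\right)^{2} = 25$)
$\left(-21 + 36\right) S{\left(7 \right)} = \left(-21 + 36\right) 25 = 15 \cdot 25 = 375$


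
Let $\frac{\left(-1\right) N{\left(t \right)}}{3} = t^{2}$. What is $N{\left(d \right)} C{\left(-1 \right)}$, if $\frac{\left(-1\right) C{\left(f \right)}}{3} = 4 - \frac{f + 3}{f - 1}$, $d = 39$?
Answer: $68445$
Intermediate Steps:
$N{\left(t \right)} = - 3 t^{2}$
$C{\left(f \right)} = -12 + \frac{3 \left(3 + f\right)}{-1 + f}$ ($C{\left(f \right)} = - 3 \left(4 - \frac{f + 3}{f - 1}\right) = - 3 \left(4 - \frac{3 + f}{-1 + f}\right) = -12 + \frac{3 \left(3 + f\right)}{-1 + f}$)
$N{\left(d \right)} C{\left(-1 \right)} = - 3 \cdot 39^{2} \frac{3 \left(7 - -3\right)}{-1 - 1} = \left(-3\right) 1521 \frac{3 \left(7 + 3\right)}{-2} = - 4563 \cdot 3 \left(- \frac{1}{2}\right) 10 = \left(-4563\right) \left(-15\right) = 68445$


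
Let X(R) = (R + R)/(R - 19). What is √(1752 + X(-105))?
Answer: 3*√749022/62 ≈ 41.877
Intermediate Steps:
X(R) = 2*R/(-19 + R) (X(R) = (2*R)/(-19 + R) = 2*R/(-19 + R))
√(1752 + X(-105)) = √(1752 + 2*(-105)/(-19 - 105)) = √(1752 + 2*(-105)/(-124)) = √(1752 + 2*(-105)*(-1/124)) = √(1752 + 105/62) = √(108729/62) = 3*√749022/62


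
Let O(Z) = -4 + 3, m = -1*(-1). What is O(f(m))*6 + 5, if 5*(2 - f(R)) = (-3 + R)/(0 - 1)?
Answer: -1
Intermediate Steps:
m = 1
f(R) = 7/5 + R/5 (f(R) = 2 - (-3 + R)/(5*(0 - 1)) = 2 - (-3 + R)/(5*(-1)) = 2 - (-3 + R)*(-1)/5 = 2 - (3 - R)/5 = 2 + (-⅗ + R/5) = 7/5 + R/5)
O(Z) = -1
O(f(m))*6 + 5 = -1*6 + 5 = -6 + 5 = -1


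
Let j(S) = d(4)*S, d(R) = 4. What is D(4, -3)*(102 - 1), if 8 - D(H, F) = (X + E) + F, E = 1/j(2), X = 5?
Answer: 4747/8 ≈ 593.38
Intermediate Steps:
j(S) = 4*S
E = 1/8 (E = 1/(4*2) = 1/8 ≈ 0.12500)
D(H, F) = 23/8 - F (D(H, F) = 8 - ((5 + 1/8) + F) = 8 - (41/8 + F) = 8 + (-41/8 - F) = 23/8 - F)
D(4, -3)*(102 - 1) = (23/8 - 1*(-3))*(102 - 1) = (23/8 + 3)*101 = (47/8)*101 = 4747/8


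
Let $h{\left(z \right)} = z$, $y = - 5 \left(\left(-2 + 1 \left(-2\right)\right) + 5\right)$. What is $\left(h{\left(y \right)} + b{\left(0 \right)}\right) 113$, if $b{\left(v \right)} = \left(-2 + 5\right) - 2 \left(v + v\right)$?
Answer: $-226$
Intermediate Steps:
$y = -5$ ($y = - 5 \left(\left(-2 - 2\right) + 5\right) = - 5 \left(-4 + 5\right) = \left(-5\right) 1 = -5$)
$b{\left(v \right)} = 3 - 4 v$ ($b{\left(v \right)} = 3 - 2 \cdot 2 v = 3 - 4 v$)
$\left(h{\left(y \right)} + b{\left(0 \right)}\right) 113 = \left(-5 + \left(3 - 0\right)\right) 113 = \left(-5 + \left(3 + 0\right)\right) 113 = \left(-5 + 3\right) 113 = \left(-2\right) 113 = -226$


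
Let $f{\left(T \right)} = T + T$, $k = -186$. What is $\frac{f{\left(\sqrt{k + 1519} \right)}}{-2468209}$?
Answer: $- \frac{2 \sqrt{1333}}{2468209} \approx -2.9584 \cdot 10^{-5}$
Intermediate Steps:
$f{\left(T \right)} = 2 T$
$\frac{f{\left(\sqrt{k + 1519} \right)}}{-2468209} = \frac{2 \sqrt{-186 + 1519}}{-2468209} = 2 \sqrt{1333} \left(- \frac{1}{2468209}\right) = - \frac{2 \sqrt{1333}}{2468209}$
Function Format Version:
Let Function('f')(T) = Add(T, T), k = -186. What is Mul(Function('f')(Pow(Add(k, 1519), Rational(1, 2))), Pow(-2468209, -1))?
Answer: Mul(Rational(-2, 2468209), Pow(1333, Rational(1, 2))) ≈ -2.9584e-5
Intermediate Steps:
Function('f')(T) = Mul(2, T)
Mul(Function('f')(Pow(Add(k, 1519), Rational(1, 2))), Pow(-2468209, -1)) = Mul(Mul(2, Pow(Add(-186, 1519), Rational(1, 2))), Pow(-2468209, -1)) = Mul(Mul(2, Pow(1333, Rational(1, 2))), Rational(-1, 2468209)) = Mul(Rational(-2, 2468209), Pow(1333, Rational(1, 2)))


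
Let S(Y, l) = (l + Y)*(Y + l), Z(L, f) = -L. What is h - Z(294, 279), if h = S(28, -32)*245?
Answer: 4214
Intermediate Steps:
S(Y, l) = (Y + l)² (S(Y, l) = (Y + l)*(Y + l) = (Y + l)²)
h = 3920 (h = (28 - 32)²*245 = (-4)²*245 = 16*245 = 3920)
h - Z(294, 279) = 3920 - (-1)*294 = 3920 - 1*(-294) = 3920 + 294 = 4214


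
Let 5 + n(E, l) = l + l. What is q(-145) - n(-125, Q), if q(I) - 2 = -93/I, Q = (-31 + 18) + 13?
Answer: 1108/145 ≈ 7.6414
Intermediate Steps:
Q = 0 (Q = -13 + 13 = 0)
n(E, l) = -5 + 2*l (n(E, l) = -5 + (l + l) = -5 + 2*l)
q(I) = 2 - 93/I
q(-145) - n(-125, Q) = (2 - 93/(-145)) - (-5 + 2*0) = (2 - 93*(-1/145)) - (-5 + 0) = (2 + 93/145) - 1*(-5) = 383/145 + 5 = 1108/145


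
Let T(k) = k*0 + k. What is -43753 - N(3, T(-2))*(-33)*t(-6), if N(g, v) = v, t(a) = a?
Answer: -43357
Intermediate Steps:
T(k) = k (T(k) = 0 + k = k)
-43753 - N(3, T(-2))*(-33)*t(-6) = -43753 - (-2*(-33))*(-6) = -43753 - 66*(-6) = -43753 - 1*(-396) = -43753 + 396 = -43357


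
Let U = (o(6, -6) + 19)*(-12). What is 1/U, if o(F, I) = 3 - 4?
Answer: -1/216 ≈ -0.0046296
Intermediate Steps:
o(F, I) = -1
U = -216 (U = (-1 + 19)*(-12) = 18*(-12) = -216)
1/U = 1/(-216) = -1/216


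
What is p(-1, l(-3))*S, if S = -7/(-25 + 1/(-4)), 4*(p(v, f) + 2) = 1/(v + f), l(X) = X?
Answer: -231/404 ≈ -0.57178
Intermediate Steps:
p(v, f) = -2 + 1/(4*(f + v)) (p(v, f) = -2 + 1/(4*(v + f)) = -2 + 1/(4*(f + v)))
S = 28/101 (S = -7/(-25 - ¼) = -7/(-101/4) = -4/101*(-7) = 28/101 ≈ 0.27723)
p(-1, l(-3))*S = ((¼ - 2*(-3) - 2*(-1))/(-3 - 1))*(28/101) = ((¼ + 6 + 2)/(-4))*(28/101) = -¼*33/4*(28/101) = -33/16*28/101 = -231/404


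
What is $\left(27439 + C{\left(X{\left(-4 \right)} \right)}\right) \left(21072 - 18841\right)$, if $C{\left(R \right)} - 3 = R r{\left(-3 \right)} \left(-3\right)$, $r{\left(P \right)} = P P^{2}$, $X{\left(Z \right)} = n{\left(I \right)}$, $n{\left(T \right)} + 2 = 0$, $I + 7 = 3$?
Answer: $60861680$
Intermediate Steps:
$I = -4$ ($I = -7 + 3 = -4$)
$n{\left(T \right)} = -2$ ($n{\left(T \right)} = -2 + 0 = -2$)
$X{\left(Z \right)} = -2$
$r{\left(P \right)} = P^{3}$
$C{\left(R \right)} = 3 + 81 R$ ($C{\left(R \right)} = 3 + R \left(-3\right)^{3} \left(-3\right) = 3 + R \left(-27\right) \left(-3\right) = 3 + - 27 R \left(-3\right) = 3 + 81 R$)
$\left(27439 + C{\left(X{\left(-4 \right)} \right)}\right) \left(21072 - 18841\right) = \left(27439 + \left(3 + 81 \left(-2\right)\right)\right) \left(21072 - 18841\right) = \left(27439 + \left(3 - 162\right)\right) 2231 = \left(27439 - 159\right) 2231 = 27280 \cdot 2231 = 60861680$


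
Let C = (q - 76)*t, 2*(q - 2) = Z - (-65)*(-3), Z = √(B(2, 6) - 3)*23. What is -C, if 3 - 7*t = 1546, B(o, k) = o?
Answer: -75607/2 + 35489*I/14 ≈ -37804.0 + 2534.9*I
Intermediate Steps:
t = -1543/7 (t = 3/7 - ⅐*1546 = 3/7 - 1546/7 = -1543/7 ≈ -220.43)
Z = 23*I (Z = √(2 - 3)*23 = √(-1)*23 = I*23 = 23*I ≈ 23.0*I)
q = -191/2 + 23*I/2 (q = 2 + (23*I - (-65)*(-3))/2 = 2 + (23*I - 1*195)/2 = 2 + (23*I - 195)/2 = 2 + (-195 + 23*I)/2 = 2 + (-195/2 + 23*I/2) = -191/2 + 23*I/2 ≈ -95.5 + 11.5*I)
C = 75607/2 - 35489*I/14 (C = ((-191/2 + 23*I/2) - 76)*(-1543/7) = (-343/2 + 23*I/2)*(-1543/7) = 75607/2 - 35489*I/14 ≈ 37804.0 - 2534.9*I)
-C = -(75607/2 - 35489*I/14) = -75607/2 + 35489*I/14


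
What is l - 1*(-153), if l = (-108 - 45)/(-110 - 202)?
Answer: 15963/104 ≈ 153.49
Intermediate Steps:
l = 51/104 (l = -153/(-312) = -153*(-1/312) = 51/104 ≈ 0.49038)
l - 1*(-153) = 51/104 - 1*(-153) = 51/104 + 153 = 15963/104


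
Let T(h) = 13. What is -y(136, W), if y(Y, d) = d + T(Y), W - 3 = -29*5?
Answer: 129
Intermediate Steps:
W = -142 (W = 3 - 29*5 = 3 - 145 = -142)
y(Y, d) = 13 + d (y(Y, d) = d + 13 = 13 + d)
-y(136, W) = -(13 - 142) = -1*(-129) = 129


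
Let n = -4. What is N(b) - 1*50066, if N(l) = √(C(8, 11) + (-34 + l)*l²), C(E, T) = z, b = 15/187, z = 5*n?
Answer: -50066 + 13*I*√146292905/34969 ≈ -50066.0 + 4.4965*I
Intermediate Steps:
z = -20 (z = 5*(-4) = -20)
b = 15/187 (b = 15*(1/187) = 15/187 ≈ 0.080214)
C(E, T) = -20
N(l) = √(-20 + l²*(-34 + l)) (N(l) = √(-20 + (-34 + l)*l²) = √(-20 + l²*(-34 + l)))
N(b) - 1*50066 = √(-20 + (15/187)³ - 34*(15/187)²) - 1*50066 = √(-20 + 3375/6539203 - 34*225/34969) - 50066 = √(-20 + 3375/6539203 - 450/2057) - 50066 = √(-132211235/6539203) - 50066 = 13*I*√146292905/34969 - 50066 = -50066 + 13*I*√146292905/34969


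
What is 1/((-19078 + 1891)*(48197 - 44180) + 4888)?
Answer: -1/69035291 ≈ -1.4485e-8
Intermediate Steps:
1/((-19078 + 1891)*(48197 - 44180) + 4888) = 1/(-17187*4017 + 4888) = 1/(-69040179 + 4888) = 1/(-69035291) = -1/69035291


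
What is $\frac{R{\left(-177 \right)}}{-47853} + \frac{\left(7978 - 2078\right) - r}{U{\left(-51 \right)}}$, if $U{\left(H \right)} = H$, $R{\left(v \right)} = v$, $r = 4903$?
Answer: $- \frac{1766682}{90389} \approx -19.545$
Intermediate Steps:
$\frac{R{\left(-177 \right)}}{-47853} + \frac{\left(7978 - 2078\right) - r}{U{\left(-51 \right)}} = - \frac{177}{-47853} + \frac{\left(7978 - 2078\right) - 4903}{-51} = \left(-177\right) \left(- \frac{1}{47853}\right) + \left(5900 - 4903\right) \left(- \frac{1}{51}\right) = \frac{59}{15951} + 997 \left(- \frac{1}{51}\right) = \frac{59}{15951} - \frac{997}{51} = - \frac{1766682}{90389}$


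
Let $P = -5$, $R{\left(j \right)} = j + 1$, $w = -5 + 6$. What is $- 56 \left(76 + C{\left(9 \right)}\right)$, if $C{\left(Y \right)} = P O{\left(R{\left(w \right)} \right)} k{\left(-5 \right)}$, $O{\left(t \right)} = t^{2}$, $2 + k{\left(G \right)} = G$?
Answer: $-12096$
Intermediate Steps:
$k{\left(G \right)} = -2 + G$
$w = 1$
$R{\left(j \right)} = 1 + j$
$C{\left(Y \right)} = 140$ ($C{\left(Y \right)} = - 5 \left(1 + 1\right)^{2} \left(-2 - 5\right) = - 5 \cdot 2^{2} \left(-7\right) = \left(-5\right) 4 \left(-7\right) = \left(-20\right) \left(-7\right) = 140$)
$- 56 \left(76 + C{\left(9 \right)}\right) = - 56 \left(76 + 140\right) = \left(-56\right) 216 = -12096$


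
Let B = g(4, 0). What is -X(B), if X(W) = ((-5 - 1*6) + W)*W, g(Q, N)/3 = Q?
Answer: -12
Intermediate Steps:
g(Q, N) = 3*Q
B = 12 (B = 3*4 = 12)
X(W) = W*(-11 + W) (X(W) = ((-5 - 6) + W)*W = (-11 + W)*W = W*(-11 + W))
-X(B) = -12*(-11 + 12) = -12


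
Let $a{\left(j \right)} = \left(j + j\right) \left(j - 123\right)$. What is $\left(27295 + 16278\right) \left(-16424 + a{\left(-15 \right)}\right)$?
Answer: $-535250732$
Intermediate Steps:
$a{\left(j \right)} = 2 j \left(-123 + j\right)$
$\left(27295 + 16278\right) \left(-16424 + a{\left(-15 \right)}\right) = \left(27295 + 16278\right) \left(-16424 + 2 \left(-15\right) \left(-123 - 15\right)\right) = 43573 \left(-16424 + 2 \left(-15\right) \left(-138\right)\right) = 43573 \left(-16424 + 4140\right) = 43573 \left(-12284\right) = -535250732$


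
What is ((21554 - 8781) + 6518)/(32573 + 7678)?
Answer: 19291/40251 ≈ 0.47927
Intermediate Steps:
((21554 - 8781) + 6518)/(32573 + 7678) = (12773 + 6518)/40251 = 19291*(1/40251) = 19291/40251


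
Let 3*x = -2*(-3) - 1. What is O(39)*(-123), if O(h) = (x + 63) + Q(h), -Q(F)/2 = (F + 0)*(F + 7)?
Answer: 433370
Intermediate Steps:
Q(F) = -2*F*(7 + F) (Q(F) = -2*(F + 0)*(F + 7) = -2*F*(7 + F))
x = 5/3 (x = (-2*(-3) - 1)/3 = (6 - 1)/3 = (⅓)*5 = 5/3 ≈ 1.6667)
O(h) = 194/3 - 2*h*(7 + h) (O(h) = (5/3 + 63) - 2*h*(7 + h) = 194/3 - 2*h*(7 + h))
O(39)*(-123) = (194/3 - 2*39*(7 + 39))*(-123) = (194/3 - 2*39*46)*(-123) = (194/3 - 3588)*(-123) = -10570/3*(-123) = 433370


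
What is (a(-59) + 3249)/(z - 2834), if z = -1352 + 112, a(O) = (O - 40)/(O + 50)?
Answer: -1630/2037 ≈ -0.80020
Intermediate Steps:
a(O) = (-40 + O)/(50 + O)
z = -1240
(a(-59) + 3249)/(z - 2834) = ((-40 - 59)/(50 - 59) + 3249)/(-1240 - 2834) = (-99/(-9) + 3249)/(-4074) = (-⅑*(-99) + 3249)*(-1/4074) = (11 + 3249)*(-1/4074) = 3260*(-1/4074) = -1630/2037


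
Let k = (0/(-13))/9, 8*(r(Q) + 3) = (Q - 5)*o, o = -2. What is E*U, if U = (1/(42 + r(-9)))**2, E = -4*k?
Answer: 0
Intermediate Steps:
r(Q) = -7/4 - Q/4 (r(Q) = -3 + ((Q - 5)*(-2))/8 = -3 + ((-5 + Q)*(-2))/8 = -3 + (10 - 2*Q)/8 = -3 + (5/4 - Q/4) = -7/4 - Q/4)
k = 0 (k = (0*(-1/13))*(1/9) = 0*(1/9) = 0)
E = 0 (E = -4*0 = 0)
U = 4/7225 (U = (1/(42 + (-7/4 - 1/4*(-9))))**2 = (1/(42 + (-7/4 + 9/4)))**2 = (1/(42 + 1/2))**2 = (1/(85/2))**2 = (2/85)**2 = 4/7225 ≈ 0.00055363)
E*U = 0*(4/7225) = 0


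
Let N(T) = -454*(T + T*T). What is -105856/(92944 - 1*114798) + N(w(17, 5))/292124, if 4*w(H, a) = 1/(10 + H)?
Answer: 12881632214449/2659424449248 ≈ 4.8438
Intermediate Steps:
w(H, a) = 1/(4*(10 + H))
N(T) = -454*T - 454*T**2 (N(T) = -454*(T + T**2) = -454*T - 454*T**2)
-105856/(92944 - 1*114798) + N(w(17, 5))/292124 = -105856/(92944 - 1*114798) - 454*1/(4*(10 + 17))*(1 + 1/(4*(10 + 17)))/292124 = -105856/(92944 - 114798) - 454*(1/4)/27*(1 + (1/4)/27)*(1/292124) = -105856/(-21854) - 454*(1/4)*(1/27)*(1 + (1/4)*(1/27))*(1/292124) = -105856*(-1/21854) - 454*1/108*(1 + 1/108)*(1/292124) = 52928/10927 - 454*1/108*109/108*(1/292124) = 52928/10927 - 24743/5832*1/292124 = 52928/10927 - 24743/1703667168 = 12881632214449/2659424449248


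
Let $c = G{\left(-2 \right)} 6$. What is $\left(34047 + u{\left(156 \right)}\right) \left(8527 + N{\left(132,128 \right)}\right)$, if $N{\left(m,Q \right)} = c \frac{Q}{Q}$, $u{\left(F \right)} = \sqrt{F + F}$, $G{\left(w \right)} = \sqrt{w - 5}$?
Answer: $\left(8527 + 6 i \sqrt{7}\right) \left(34047 + 2 \sqrt{78}\right) \approx 2.9047 \cdot 10^{8} + 5.4076 \cdot 10^{5} i$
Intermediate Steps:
$G{\left(w \right)} = \sqrt{-5 + w}$
$u{\left(F \right)} = \sqrt{2} \sqrt{F}$ ($u{\left(F \right)} = \sqrt{2 F} = \sqrt{2} \sqrt{F}$)
$c = 6 i \sqrt{7}$ ($c = \sqrt{-5 - 2} \cdot 6 = \sqrt{-7} \cdot 6 = i \sqrt{7} \cdot 6 = 6 i \sqrt{7} \approx 15.875 i$)
$N{\left(m,Q \right)} = 6 i \sqrt{7}$ ($N{\left(m,Q \right)} = 6 i \sqrt{7} \frac{Q}{Q} = 6 i \sqrt{7} \cdot 1 = 6 i \sqrt{7}$)
$\left(34047 + u{\left(156 \right)}\right) \left(8527 + N{\left(132,128 \right)}\right) = \left(34047 + \sqrt{2} \sqrt{156}\right) \left(8527 + 6 i \sqrt{7}\right) = \left(34047 + \sqrt{2} \cdot 2 \sqrt{39}\right) \left(8527 + 6 i \sqrt{7}\right) = \left(34047 + 2 \sqrt{78}\right) \left(8527 + 6 i \sqrt{7}\right) = \left(8527 + 6 i \sqrt{7}\right) \left(34047 + 2 \sqrt{78}\right)$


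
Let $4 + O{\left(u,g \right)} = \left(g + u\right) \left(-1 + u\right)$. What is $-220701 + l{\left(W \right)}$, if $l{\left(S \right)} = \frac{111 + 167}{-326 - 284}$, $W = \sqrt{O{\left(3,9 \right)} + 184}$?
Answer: $- \frac{67313944}{305} \approx -2.207 \cdot 10^{5}$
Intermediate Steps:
$O{\left(u,g \right)} = -4 + \left(-1 + u\right) \left(g + u\right)$ ($O{\left(u,g \right)} = -4 + \left(g + u\right) \left(-1 + u\right) = -4 + \left(-1 + u\right) \left(g + u\right)$)
$W = 2 \sqrt{51}$ ($W = \sqrt{\left(-4 + 3^{2} - 9 - 3 + 9 \cdot 3\right) + 184} = \sqrt{\left(-4 + 9 - 9 - 3 + 27\right) + 184} = \sqrt{20 + 184} = \sqrt{204} = 2 \sqrt{51} \approx 14.283$)
$l{\left(S \right)} = - \frac{139}{305}$ ($l{\left(S \right)} = \frac{278}{-610} = 278 \left(- \frac{1}{610}\right) = - \frac{139}{305}$)
$-220701 + l{\left(W \right)} = -220701 - \frac{139}{305} = - \frac{67313944}{305}$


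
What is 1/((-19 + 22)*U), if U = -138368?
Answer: -1/415104 ≈ -2.4090e-6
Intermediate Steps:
1/((-19 + 22)*U) = 1/((-19 + 22)*(-138368)) = 1/(3*(-138368)) = 1/(-415104) = -1/415104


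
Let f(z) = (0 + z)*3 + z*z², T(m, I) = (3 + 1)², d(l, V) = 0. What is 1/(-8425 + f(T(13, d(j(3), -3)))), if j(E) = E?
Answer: -1/4281 ≈ -0.00023359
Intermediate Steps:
T(m, I) = 16 (T(m, I) = 4² = 16)
f(z) = z³ + 3*z (f(z) = z*3 + z³ = 3*z + z³ = z³ + 3*z)
1/(-8425 + f(T(13, d(j(3), -3)))) = 1/(-8425 + 16*(3 + 16²)) = 1/(-8425 + 16*(3 + 256)) = 1/(-8425 + 16*259) = 1/(-8425 + 4144) = 1/(-4281) = -1/4281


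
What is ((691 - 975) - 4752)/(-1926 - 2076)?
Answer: 2518/2001 ≈ 1.2584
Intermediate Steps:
((691 - 975) - 4752)/(-1926 - 2076) = (-284 - 4752)/(-4002) = -5036*(-1/4002) = 2518/2001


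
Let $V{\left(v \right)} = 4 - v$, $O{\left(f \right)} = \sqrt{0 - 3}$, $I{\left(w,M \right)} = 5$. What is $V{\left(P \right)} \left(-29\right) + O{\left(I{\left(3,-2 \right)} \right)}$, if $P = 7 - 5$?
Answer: $-58 + i \sqrt{3} \approx -58.0 + 1.732 i$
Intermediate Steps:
$P = 2$ ($P = 7 - 5 = 2$)
$O{\left(f \right)} = i \sqrt{3}$ ($O{\left(f \right)} = \sqrt{-3} = i \sqrt{3}$)
$V{\left(P \right)} \left(-29\right) + O{\left(I{\left(3,-2 \right)} \right)} = \left(4 - 2\right) \left(-29\right) + i \sqrt{3} = 2 \left(-29\right) + i \sqrt{3} = -58 + i \sqrt{3}$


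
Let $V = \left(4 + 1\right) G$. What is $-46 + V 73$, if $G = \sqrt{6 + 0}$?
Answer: $-46 + 365 \sqrt{6} \approx 848.06$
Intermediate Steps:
$G = \sqrt{6} \approx 2.4495$
$V = 5 \sqrt{6}$ ($V = \left(4 + 1\right) \sqrt{6} = 5 \sqrt{6} \approx 12.247$)
$-46 + V 73 = -46 + 5 \sqrt{6} \cdot 73 = -46 + 365 \sqrt{6}$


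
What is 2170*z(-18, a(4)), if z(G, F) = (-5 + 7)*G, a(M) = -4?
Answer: -78120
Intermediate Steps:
z(G, F) = 2*G
2170*z(-18, a(4)) = 2170*(2*(-18)) = 2170*(-36) = -78120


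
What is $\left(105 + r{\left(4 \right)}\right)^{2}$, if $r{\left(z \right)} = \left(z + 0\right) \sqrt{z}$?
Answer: $12769$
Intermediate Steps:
$r{\left(z \right)} = z^{\frac{3}{2}}$ ($r{\left(z \right)} = z \sqrt{z} = z^{\frac{3}{2}}$)
$\left(105 + r{\left(4 \right)}\right)^{2} = \left(105 + 4^{\frac{3}{2}}\right)^{2} = \left(105 + 8\right)^{2} = 113^{2} = 12769$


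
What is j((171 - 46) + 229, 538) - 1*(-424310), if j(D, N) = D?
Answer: 424664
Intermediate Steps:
j((171 - 46) + 229, 538) - 1*(-424310) = ((171 - 46) + 229) - 1*(-424310) = (125 + 229) + 424310 = 354 + 424310 = 424664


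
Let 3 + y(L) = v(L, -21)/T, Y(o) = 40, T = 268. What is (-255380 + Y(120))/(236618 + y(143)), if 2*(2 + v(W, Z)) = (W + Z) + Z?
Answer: -136862240/126825737 ≈ -1.0791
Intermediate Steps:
v(W, Z) = -2 + Z + W/2 (v(W, Z) = -2 + ((W + Z) + Z)/2 = -2 + (W + 2*Z)/2 = -2 + (Z + W/2) = -2 + Z + W/2)
y(L) = -827/268 + L/536 (y(L) = -3 + (-2 - 21 + L/2)/268 = -3 + (-23 + L/2)*(1/268) = -3 + (-23/268 + L/536) = -827/268 + L/536)
(-255380 + Y(120))/(236618 + y(143)) = (-255380 + 40)/(236618 + (-827/268 + (1/536)*143)) = -255340/(236618 + (-827/268 + 143/536)) = -255340/(236618 - 1511/536) = -255340/126825737/536 = -255340*536/126825737 = -136862240/126825737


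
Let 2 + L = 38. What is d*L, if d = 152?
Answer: 5472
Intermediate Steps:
L = 36 (L = -2 + 38 = 36)
d*L = 152*36 = 5472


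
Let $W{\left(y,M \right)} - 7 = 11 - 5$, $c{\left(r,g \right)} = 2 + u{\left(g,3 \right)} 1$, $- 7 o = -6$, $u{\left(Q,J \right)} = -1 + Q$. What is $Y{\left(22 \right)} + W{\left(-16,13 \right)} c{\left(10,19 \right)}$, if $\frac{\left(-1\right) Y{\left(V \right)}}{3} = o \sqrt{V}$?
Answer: $260 - \frac{18 \sqrt{22}}{7} \approx 247.94$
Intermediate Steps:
$o = \frac{6}{7}$ ($o = \left(- \frac{1}{7}\right) \left(-6\right) = \frac{6}{7} \approx 0.85714$)
$Y{\left(V \right)} = - \frac{18 \sqrt{V}}{7}$ ($Y{\left(V \right)} = - 3 \frac{6 \sqrt{V}}{7} = - \frac{18 \sqrt{V}}{7}$)
$c{\left(r,g \right)} = 1 + g$ ($c{\left(r,g \right)} = 2 + \left(-1 + g\right) 1 = 2 + \left(-1 + g\right) = 1 + g$)
$W{\left(y,M \right)} = 13$ ($W{\left(y,M \right)} = 7 + \left(11 - 5\right) = 7 + 6 = 13$)
$Y{\left(22 \right)} + W{\left(-16,13 \right)} c{\left(10,19 \right)} = - \frac{18 \sqrt{22}}{7} + 13 \left(1 + 19\right) = - \frac{18 \sqrt{22}}{7} + 13 \cdot 20 = - \frac{18 \sqrt{22}}{7} + 260 = 260 - \frac{18 \sqrt{22}}{7}$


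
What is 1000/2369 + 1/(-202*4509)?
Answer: 910815631/2157727842 ≈ 0.42212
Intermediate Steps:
1000/2369 + 1/(-202*4509) = 1000*(1/2369) - 1/202*1/4509 = 1000/2369 - 1/910818 = 910815631/2157727842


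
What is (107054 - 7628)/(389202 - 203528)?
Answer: 49713/92837 ≈ 0.53549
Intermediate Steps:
(107054 - 7628)/(389202 - 203528) = 99426/185674 = 99426*(1/185674) = 49713/92837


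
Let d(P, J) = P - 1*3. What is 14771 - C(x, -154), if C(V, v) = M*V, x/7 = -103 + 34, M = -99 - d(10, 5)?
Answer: -36427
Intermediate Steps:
d(P, J) = -3 + P (d(P, J) = P - 3 = -3 + P)
M = -106 (M = -99 - (-3 + 10) = -99 - 1*7 = -99 - 7 = -106)
x = -483 (x = 7*(-103 + 34) = 7*(-69) = -483)
C(V, v) = -106*V
14771 - C(x, -154) = 14771 - (-106)*(-483) = 14771 - 1*51198 = 14771 - 51198 = -36427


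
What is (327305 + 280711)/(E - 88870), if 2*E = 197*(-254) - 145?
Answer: -1216032/227923 ≈ -5.3353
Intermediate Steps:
E = -50183/2 (E = (197*(-254) - 145)/2 = (-50038 - 145)/2 = (½)*(-50183) = -50183/2 ≈ -25092.)
(327305 + 280711)/(E - 88870) = (327305 + 280711)/(-50183/2 - 88870) = 608016/(-227923/2) = 608016*(-2/227923) = -1216032/227923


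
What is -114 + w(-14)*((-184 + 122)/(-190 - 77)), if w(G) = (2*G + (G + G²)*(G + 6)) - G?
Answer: -40526/89 ≈ -455.35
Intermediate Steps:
w(G) = G + (6 + G)*(G + G²) (w(G) = (2*G + (G + G²)*(6 + G)) - G = (2*G + (6 + G)*(G + G²)) - G = G + (6 + G)*(G + G²))
-114 + w(-14)*((-184 + 122)/(-190 - 77)) = -114 + (-14*(7 + (-14)² + 7*(-14)))*((-184 + 122)/(-190 - 77)) = -114 + (-14*(7 + 196 - 98))*(-62/(-267)) = -114 + (-14*105)*(-62*(-1/267)) = -114 - 1470*62/267 = -114 - 30380/89 = -40526/89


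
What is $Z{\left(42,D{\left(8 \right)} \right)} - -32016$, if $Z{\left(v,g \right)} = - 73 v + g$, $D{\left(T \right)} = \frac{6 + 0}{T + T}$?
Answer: $\frac{231603}{8} \approx 28950.0$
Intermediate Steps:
$D{\left(T \right)} = \frac{3}{T}$ ($D{\left(T \right)} = \frac{6}{2 T} = 6 \frac{1}{2 T} = \frac{3}{T}$)
$Z{\left(v,g \right)} = g - 73 v$
$Z{\left(42,D{\left(8 \right)} \right)} - -32016 = \left(\frac{3}{8} - 3066\right) - -32016 = \left(3 \cdot \frac{1}{8} - 3066\right) + 32016 = \left(\frac{3}{8} - 3066\right) + 32016 = - \frac{24525}{8} + 32016 = \frac{231603}{8}$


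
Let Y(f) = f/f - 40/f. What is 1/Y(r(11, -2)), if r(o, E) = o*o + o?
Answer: 33/23 ≈ 1.4348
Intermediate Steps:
r(o, E) = o + o² (r(o, E) = o² + o = o + o²)
Y(f) = 1 - 40/f
1/Y(r(11, -2)) = 1/((-40 + 11*(1 + 11))/((11*(1 + 11)))) = 1/((-40 + 11*12)/((11*12))) = 1/((-40 + 132)/132) = 1/((1/132)*92) = 1/(23/33) = 33/23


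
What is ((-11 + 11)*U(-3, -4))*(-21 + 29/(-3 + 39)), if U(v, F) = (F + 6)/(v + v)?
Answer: 0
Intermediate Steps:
U(v, F) = (6 + F)/(2*v) (U(v, F) = (6 + F)/((2*v)) = (6 + F)*(1/(2*v)) = (6 + F)/(2*v))
((-11 + 11)*U(-3, -4))*(-21 + 29/(-3 + 39)) = ((-11 + 11)*((1/2)*(6 - 4)/(-3)))*(-21 + 29/(-3 + 39)) = (0*((1/2)*(-1/3)*2))*(-21 + 29/36) = (0*(-1/3))*(-21 + 29*(1/36)) = 0*(-21 + 29/36) = 0*(-727/36) = 0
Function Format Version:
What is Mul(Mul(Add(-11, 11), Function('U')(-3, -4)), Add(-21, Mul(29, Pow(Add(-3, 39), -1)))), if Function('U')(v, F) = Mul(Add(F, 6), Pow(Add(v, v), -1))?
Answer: 0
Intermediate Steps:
Function('U')(v, F) = Mul(Rational(1, 2), Pow(v, -1), Add(6, F)) (Function('U')(v, F) = Mul(Add(6, F), Pow(Mul(2, v), -1)) = Mul(Add(6, F), Mul(Rational(1, 2), Pow(v, -1))) = Mul(Rational(1, 2), Pow(v, -1), Add(6, F)))
Mul(Mul(Add(-11, 11), Function('U')(-3, -4)), Add(-21, Mul(29, Pow(Add(-3, 39), -1)))) = Mul(Mul(Add(-11, 11), Mul(Rational(1, 2), Pow(-3, -1), Add(6, -4))), Add(-21, Mul(29, Pow(Add(-3, 39), -1)))) = Mul(Mul(0, Mul(Rational(1, 2), Rational(-1, 3), 2)), Add(-21, Mul(29, Pow(36, -1)))) = Mul(Mul(0, Rational(-1, 3)), Add(-21, Mul(29, Rational(1, 36)))) = Mul(0, Add(-21, Rational(29, 36))) = Mul(0, Rational(-727, 36)) = 0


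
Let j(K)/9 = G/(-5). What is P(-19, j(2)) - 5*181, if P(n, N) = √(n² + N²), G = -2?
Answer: -905 + √9349/5 ≈ -885.66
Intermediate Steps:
j(K) = 18/5 (j(K) = 9*(-2/(-5)) = 9*(-2*(-⅕)) = 9*(⅖) = 18/5)
P(n, N) = √(N² + n²)
P(-19, j(2)) - 5*181 = √((18/5)² + (-19)²) - 5*181 = √(324/25 + 361) - 905 = √(9349/25) - 905 = √9349/5 - 905 = -905 + √9349/5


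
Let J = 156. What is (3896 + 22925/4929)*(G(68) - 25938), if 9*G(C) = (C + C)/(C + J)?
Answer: -125670057868931/1242108 ≈ -1.0117e+8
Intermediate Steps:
G(C) = 2*C/(9*(156 + C)) (G(C) = ((C + C)/(C + 156))/9 = ((2*C)/(156 + C))/9 = (2*C/(156 + C))/9 = 2*C/(9*(156 + C)))
(3896 + 22925/4929)*(G(68) - 25938) = (3896 + 22925/4929)*((2/9)*68/(156 + 68) - 25938) = (3896 + 22925*(1/4929))*((2/9)*68/224 - 25938) = (3896 + 22925/4929)*((2/9)*68*(1/224) - 25938) = 19226309*(17/252 - 25938)/4929 = (19226309/4929)*(-6536359/252) = -125670057868931/1242108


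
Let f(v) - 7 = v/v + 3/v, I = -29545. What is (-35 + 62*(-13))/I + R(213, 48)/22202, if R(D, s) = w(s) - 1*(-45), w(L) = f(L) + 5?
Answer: 326197417/10495329440 ≈ 0.031080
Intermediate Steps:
f(v) = 8 + 3/v (f(v) = 7 + (v/v + 3/v) = 7 + (1 + 3/v) = 8 + 3/v)
w(L) = 13 + 3/L (w(L) = (8 + 3/L) + 5 = 13 + 3/L)
R(D, s) = 58 + 3/s (R(D, s) = (13 + 3/s) - 1*(-45) = (13 + 3/s) + 45 = 58 + 3/s)
(-35 + 62*(-13))/I + R(213, 48)/22202 = (-35 + 62*(-13))/(-29545) + (58 + 3/48)/22202 = (-35 - 806)*(-1/29545) + (58 + 3*(1/48))*(1/22202) = -841*(-1/29545) + (58 + 1/16)*(1/22202) = 841/29545 + (929/16)*(1/22202) = 841/29545 + 929/355232 = 326197417/10495329440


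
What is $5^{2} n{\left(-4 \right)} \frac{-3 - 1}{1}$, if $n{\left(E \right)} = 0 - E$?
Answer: $-400$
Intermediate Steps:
$n{\left(E \right)} = - E$
$5^{2} n{\left(-4 \right)} \frac{-3 - 1}{1} = 5^{2} \left(\left(-1\right) \left(-4\right)\right) \frac{-3 - 1}{1} = 25 \cdot 4 \left(\left(-4\right) 1\right) = 100 \left(-4\right) = -400$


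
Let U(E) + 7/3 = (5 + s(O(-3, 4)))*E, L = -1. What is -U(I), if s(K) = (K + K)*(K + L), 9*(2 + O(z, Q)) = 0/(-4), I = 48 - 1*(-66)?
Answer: -5807/3 ≈ -1935.7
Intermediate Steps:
I = 114 (I = 48 + 66 = 114)
O(z, Q) = -2 (O(z, Q) = -2 + (0/(-4))/9 = -2 + (0*(-1/4))/9 = -2 + (1/9)*0 = -2 + 0 = -2)
s(K) = 2*K*(-1 + K) (s(K) = (K + K)*(K - 1) = (2*K)*(-1 + K) = 2*K*(-1 + K))
U(E) = -7/3 + 17*E (U(E) = -7/3 + (5 + 2*(-2)*(-1 - 2))*E = -7/3 + (5 + 2*(-2)*(-3))*E = -7/3 + (5 + 12)*E = -7/3 + 17*E)
-U(I) = -(-7/3 + 17*114) = -(-7/3 + 1938) = -1*5807/3 = -5807/3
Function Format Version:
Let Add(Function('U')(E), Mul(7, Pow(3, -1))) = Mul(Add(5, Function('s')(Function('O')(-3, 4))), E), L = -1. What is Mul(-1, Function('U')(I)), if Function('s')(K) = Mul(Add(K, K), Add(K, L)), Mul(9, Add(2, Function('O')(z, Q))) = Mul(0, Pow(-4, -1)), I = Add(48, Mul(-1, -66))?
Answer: Rational(-5807, 3) ≈ -1935.7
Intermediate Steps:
I = 114 (I = Add(48, 66) = 114)
Function('O')(z, Q) = -2 (Function('O')(z, Q) = Add(-2, Mul(Rational(1, 9), Mul(0, Pow(-4, -1)))) = Add(-2, Mul(Rational(1, 9), Mul(0, Rational(-1, 4)))) = Add(-2, Mul(Rational(1, 9), 0)) = Add(-2, 0) = -2)
Function('s')(K) = Mul(2, K, Add(-1, K)) (Function('s')(K) = Mul(Add(K, K), Add(K, -1)) = Mul(Mul(2, K), Add(-1, K)) = Mul(2, K, Add(-1, K)))
Function('U')(E) = Add(Rational(-7, 3), Mul(17, E)) (Function('U')(E) = Add(Rational(-7, 3), Mul(Add(5, Mul(2, -2, Add(-1, -2))), E)) = Add(Rational(-7, 3), Mul(Add(5, Mul(2, -2, -3)), E)) = Add(Rational(-7, 3), Mul(Add(5, 12), E)) = Add(Rational(-7, 3), Mul(17, E)))
Mul(-1, Function('U')(I)) = Mul(-1, Add(Rational(-7, 3), Mul(17, 114))) = Mul(-1, Add(Rational(-7, 3), 1938)) = Mul(-1, Rational(5807, 3)) = Rational(-5807, 3)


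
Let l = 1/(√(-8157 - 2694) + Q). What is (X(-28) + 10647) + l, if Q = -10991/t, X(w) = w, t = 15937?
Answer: 29267495654876733/2756144253700 - 253987969*I*√10851/2756144253700 ≈ 10619.0 - 0.0095994*I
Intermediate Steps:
Q = -10991/15937 ≈ -0.68965
l = 1/(-10991/15937 + I*√10851) (l = 1/(√(-8157 - 2694) - 10991/15937) = 1/(√(-10851) - 10991/15937) = 1/(I*√10851 - 10991/15937) = 1/(-10991/15937 + I*√10851) ≈ -6.355e-5 - 0.0095994*I)
(X(-28) + 10647) + l = (-28 + 10647) + (-175163567/2756144253700 - 253987969*I*√10851/2756144253700) = 10619 + (-175163567/2756144253700 - 253987969*I*√10851/2756144253700) = 29267495654876733/2756144253700 - 253987969*I*√10851/2756144253700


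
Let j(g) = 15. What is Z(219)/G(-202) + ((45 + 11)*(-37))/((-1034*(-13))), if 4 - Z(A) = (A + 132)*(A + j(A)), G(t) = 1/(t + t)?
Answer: 223006273884/6721 ≈ 3.3181e+7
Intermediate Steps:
G(t) = 1/(2*t)
Z(A) = 4 - (15 + A)*(132 + A) (Z(A) = 4 - (A + 132)*(A + 15) = 4 - (132 + A)*(15 + A) = 4 - (15 + A)*(132 + A))
Z(219)/G(-202) + ((45 + 11)*(-37))/((-1034*(-13))) = (-1976 - 1*219**2 - 147*219)/(((1/2)/(-202))) + ((45 + 11)*(-37))/((-1034*(-13))) = (-1976 - 1*47961 - 32193)/(((1/2)*(-1/202))) + (56*(-37))/13442 = (-1976 - 47961 - 32193)/(-1/404) - 2072*1/13442 = -82130*(-404) - 1036/6721 = 33180520 - 1036/6721 = 223006273884/6721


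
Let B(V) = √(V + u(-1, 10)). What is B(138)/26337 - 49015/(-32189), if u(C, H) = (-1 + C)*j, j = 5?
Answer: 49015/32189 + 8*√2/26337 ≈ 1.5232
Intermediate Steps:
u(C, H) = -5 + 5*C (u(C, H) = (-1 + C)*5 = -5 + 5*C)
B(V) = √(-10 + V) (B(V) = √(V + (-5 + 5*(-1))) = √(V + (-5 - 5)) = √(V - 10) = √(-10 + V))
B(138)/26337 - 49015/(-32189) = √(-10 + 138)/26337 - 49015/(-32189) = √128*(1/26337) - 49015*(-1/32189) = (8*√2)*(1/26337) + 49015/32189 = 8*√2/26337 + 49015/32189 = 49015/32189 + 8*√2/26337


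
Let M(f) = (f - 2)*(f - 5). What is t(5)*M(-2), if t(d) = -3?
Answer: -84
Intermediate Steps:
M(f) = (-5 + f)*(-2 + f) (M(f) = (-2 + f)*(-5 + f) = (-5 + f)*(-2 + f))
t(5)*M(-2) = -3*(10 + (-2)² - 7*(-2)) = -3*(10 + 4 + 14) = -3*28 = -84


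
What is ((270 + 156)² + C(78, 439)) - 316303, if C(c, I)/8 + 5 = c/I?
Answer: -59205989/439 ≈ -1.3487e+5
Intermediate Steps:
C(c, I) = -40 + 8*c/I (C(c, I) = -40 + 8*(c/I) = -40 + 8*c/I)
((270 + 156)² + C(78, 439)) - 316303 = ((270 + 156)² + (-40 + 8*78/439)) - 316303 = (426² + (-40 + 8*78*(1/439))) - 316303 = (181476 + (-40 + 624/439)) - 316303 = (181476 - 16936/439) - 316303 = 79651028/439 - 316303 = -59205989/439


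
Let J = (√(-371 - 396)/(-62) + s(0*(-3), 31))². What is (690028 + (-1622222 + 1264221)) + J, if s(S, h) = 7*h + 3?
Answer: 1462360621/3844 - 220*I*√767/31 ≈ 3.8043e+5 - 196.54*I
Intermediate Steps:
s(S, h) = 3 + 7*h
J = (220 - I*√767/62)² (J = (√(-371 - 396)/(-62) + (3 + 7*31))² = (√(-767)*(-1/62) + (3 + 217))² = ((I*√767)*(-1/62) + 220)² = (-I*√767/62 + 220)² = (220 - I*√767/62)² ≈ 48400.0 - 196.5*I)
(690028 + (-1622222 + 1264221)) + J = (690028 + (-1622222 + 1264221)) + (13640 - I*√767)²/3844 = (690028 - 358001) + (13640 - I*√767)²/3844 = 332027 + (13640 - I*√767)²/3844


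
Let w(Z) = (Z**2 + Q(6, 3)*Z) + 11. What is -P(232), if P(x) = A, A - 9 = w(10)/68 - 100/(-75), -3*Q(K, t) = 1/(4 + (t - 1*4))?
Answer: -7313/612 ≈ -11.949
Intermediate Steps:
Q(K, t) = -1/(3*t) (Q(K, t) = -1/(3*(4 + (t - 1*4))) = -1/(3*(4 + (t - 4))) = -1/(3*(4 + (-4 + t))) = -1/(3*t))
w(Z) = 11 + Z**2 - Z/9 (w(Z) = (Z**2 + (-1/3/3)*Z) + 11 = (Z**2 + (-1/3*1/3)*Z) + 11 = (Z**2 - Z/9) + 11 = 11 + Z**2 - Z/9)
A = 7313/612 (A = 9 + ((11 + 10**2 - 1/9*10)/68 - 100/(-75)) = 9 + ((11 + 100 - 10/9)*(1/68) - 100*(-1/75)) = 9 + ((989/9)*(1/68) + 4/3) = 9 + (989/612 + 4/3) = 9 + 1805/612 = 7313/612 ≈ 11.949)
P(x) = 7313/612
-P(232) = -1*7313/612 = -7313/612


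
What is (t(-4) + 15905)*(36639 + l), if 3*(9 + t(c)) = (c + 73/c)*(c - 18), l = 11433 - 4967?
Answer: 4153382275/6 ≈ 6.9223e+8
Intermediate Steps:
l = 6466
t(c) = -9 + (-18 + c)*(c + 73/c)/3 (t(c) = -9 + ((c + 73/c)*(c - 18))/3 = -9 + ((c + 73/c)*(-18 + c))/3 = -9 + ((-18 + c)*(c + 73/c))/3 = -9 + (-18 + c)*(c + 73/c)/3)
(t(-4) + 15905)*(36639 + l) = ((1/3)*(-1314 - 4*(46 + (-4)**2 - 18*(-4)))/(-4) + 15905)*(36639 + 6466) = ((1/3)*(-1/4)*(-1314 - 4*(46 + 16 + 72)) + 15905)*43105 = ((1/3)*(-1/4)*(-1314 - 4*134) + 15905)*43105 = ((1/3)*(-1/4)*(-1314 - 536) + 15905)*43105 = ((1/3)*(-1/4)*(-1850) + 15905)*43105 = (925/6 + 15905)*43105 = (96355/6)*43105 = 4153382275/6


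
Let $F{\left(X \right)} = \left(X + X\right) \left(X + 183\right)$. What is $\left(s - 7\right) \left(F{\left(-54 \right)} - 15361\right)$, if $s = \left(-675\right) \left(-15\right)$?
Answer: $-296386574$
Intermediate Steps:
$F{\left(X \right)} = 2 X \left(183 + X\right)$
$s = 10125$
$\left(s - 7\right) \left(F{\left(-54 \right)} - 15361\right) = \left(10125 - 7\right) \left(2 \left(-54\right) \left(183 - 54\right) - 15361\right) = 10118 \left(2 \left(-54\right) 129 - 15361\right) = 10118 \left(-13932 - 15361\right) = 10118 \left(-29293\right) = -296386574$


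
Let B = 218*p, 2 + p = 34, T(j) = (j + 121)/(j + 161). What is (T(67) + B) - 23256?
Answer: -927913/57 ≈ -16279.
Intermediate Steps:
T(j) = (121 + j)/(161 + j)
p = 32 (p = -2 + 34 = 32)
B = 6976 (B = 218*32 = 6976)
(T(67) + B) - 23256 = ((121 + 67)/(161 + 67) + 6976) - 23256 = (188/228 + 6976) - 23256 = ((1/228)*188 + 6976) - 23256 = (47/57 + 6976) - 23256 = 397679/57 - 23256 = -927913/57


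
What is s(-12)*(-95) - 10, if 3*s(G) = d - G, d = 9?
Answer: -675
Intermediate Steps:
s(G) = 3 - G/3 (s(G) = (9 - G)/3 = 3 - G/3)
s(-12)*(-95) - 10 = (3 - ⅓*(-12))*(-95) - 10 = (3 + 4)*(-95) - 10 = 7*(-95) - 10 = -665 - 10 = -675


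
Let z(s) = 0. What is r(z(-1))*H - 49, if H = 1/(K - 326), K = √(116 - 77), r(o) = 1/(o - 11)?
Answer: -57261417/1168607 + √39/1168607 ≈ -49.000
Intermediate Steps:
r(o) = 1/(-11 + o)
K = √39 ≈ 6.2450
H = 1/(-326 + √39) (H = 1/(√39 - 326) = 1/(-326 + √39) ≈ -0.0031274)
r(z(-1))*H - 49 = (-326/106237 - √39/106237)/(-11 + 0) - 49 = (-326/106237 - √39/106237)/(-11) - 49 = -(-326/106237 - √39/106237)/11 - 49 = (326/1168607 + √39/1168607) - 49 = -57261417/1168607 + √39/1168607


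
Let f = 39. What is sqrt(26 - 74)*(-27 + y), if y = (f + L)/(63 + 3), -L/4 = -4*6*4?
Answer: -906*I*sqrt(3)/11 ≈ -142.66*I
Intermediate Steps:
L = 384 (L = -4*(-4*6)*4 = -(-96)*4 = -4*(-96) = 384)
y = 141/22 (y = (39 + 384)/(63 + 3) = 423/66 = 423*(1/66) = 141/22 ≈ 6.4091)
sqrt(26 - 74)*(-27 + y) = sqrt(26 - 74)*(-27 + 141/22) = sqrt(-48)*(-453/22) = (4*I*sqrt(3))*(-453/22) = -906*I*sqrt(3)/11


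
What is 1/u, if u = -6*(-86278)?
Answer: 1/517668 ≈ 1.9317e-6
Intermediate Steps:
u = 517668
1/u = 1/517668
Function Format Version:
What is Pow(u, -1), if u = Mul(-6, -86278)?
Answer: Rational(1, 517668) ≈ 1.9317e-6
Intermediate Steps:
u = 517668
Pow(u, -1) = Pow(517668, -1) = Rational(1, 517668)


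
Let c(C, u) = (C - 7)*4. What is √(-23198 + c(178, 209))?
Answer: I*√22514 ≈ 150.05*I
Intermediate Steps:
c(C, u) = -28 + 4*C (c(C, u) = (-7 + C)*4 = -28 + 4*C)
√(-23198 + c(178, 209)) = √(-23198 + (-28 + 4*178)) = √(-23198 + (-28 + 712)) = √(-23198 + 684) = √(-22514) = I*√22514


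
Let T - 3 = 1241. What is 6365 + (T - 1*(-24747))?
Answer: 32356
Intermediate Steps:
T = 1244 (T = 3 + 1241 = 1244)
6365 + (T - 1*(-24747)) = 6365 + (1244 - 1*(-24747)) = 6365 + (1244 + 24747) = 6365 + 25991 = 32356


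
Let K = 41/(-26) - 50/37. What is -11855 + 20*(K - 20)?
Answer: -5922825/481 ≈ -12314.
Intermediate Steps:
K = -2817/962 (K = 41*(-1/26) - 50*1/37 = -41/26 - 50/37 = -2817/962 ≈ -2.9283)
-11855 + 20*(K - 20) = -11855 + 20*(-2817/962 - 20) = -11855 + 20*(-22057/962) = -11855 - 220570/481 = -5922825/481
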